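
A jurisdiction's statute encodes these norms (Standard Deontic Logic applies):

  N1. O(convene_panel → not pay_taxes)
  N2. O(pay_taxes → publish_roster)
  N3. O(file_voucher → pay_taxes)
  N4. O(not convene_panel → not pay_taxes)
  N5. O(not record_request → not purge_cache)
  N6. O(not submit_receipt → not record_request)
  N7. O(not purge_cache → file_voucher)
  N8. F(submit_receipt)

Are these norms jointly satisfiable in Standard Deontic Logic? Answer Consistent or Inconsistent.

Premises 1 and 4 cover both cases: O(convene_panel → not pay_taxes) and O(not convene_panel → not pay_taxes). Since convene_panel ∨ not convene_panel is a tautology, O(not pay_taxes) follows.
Premise 3, O(file_voucher → pay_taxes), contraposes to O(not pay_taxes → not file_voucher); with O(not pay_taxes) we get O(not file_voucher).
Premise 7, O(not purge_cache → file_voucher), contraposes to O(not file_voucher → purge_cache); with O(not file_voucher) we get O(purge_cache).
Premise 5, O(not record_request → not purge_cache), contraposes to O(purge_cache → record_request); with O(purge_cache) we get O(record_request).
The contrapositive of premise 6 (O(not submit_receipt → not record_request)) is O(record_request → submit_receipt), and O(record_request) is already established, so O(submit_receipt).
Yet premise 8 is F(submit_receipt), i.e. O(not submit_receipt).
We now have both O(submit_receipt) and O(not submit_receipt) — submit_receipt is simultaneously obligatory and forbidden, violating the D-axiom.

Inconsistent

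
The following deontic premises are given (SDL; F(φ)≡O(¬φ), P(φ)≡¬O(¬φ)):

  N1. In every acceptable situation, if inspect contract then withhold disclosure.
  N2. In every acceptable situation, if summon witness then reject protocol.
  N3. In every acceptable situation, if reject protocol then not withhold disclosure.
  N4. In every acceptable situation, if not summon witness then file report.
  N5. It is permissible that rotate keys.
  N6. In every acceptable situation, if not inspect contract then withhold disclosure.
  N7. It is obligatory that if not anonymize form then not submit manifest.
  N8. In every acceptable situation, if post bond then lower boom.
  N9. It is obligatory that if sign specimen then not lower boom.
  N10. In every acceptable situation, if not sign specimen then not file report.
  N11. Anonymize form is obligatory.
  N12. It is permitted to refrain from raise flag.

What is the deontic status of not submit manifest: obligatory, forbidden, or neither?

Premise 7 is O(¬anonymize_form → ¬submit_manifest), but O(¬anonymize_form) is not derivable from the premises, so it does not yield O(¬submit_manifest).
No premise or chain of K-axiom applications forces O(¬submit_manifest), and none forces O(submit_manifest). So ¬submit_manifest is neither obligatory nor forbidden under these norms.

Neither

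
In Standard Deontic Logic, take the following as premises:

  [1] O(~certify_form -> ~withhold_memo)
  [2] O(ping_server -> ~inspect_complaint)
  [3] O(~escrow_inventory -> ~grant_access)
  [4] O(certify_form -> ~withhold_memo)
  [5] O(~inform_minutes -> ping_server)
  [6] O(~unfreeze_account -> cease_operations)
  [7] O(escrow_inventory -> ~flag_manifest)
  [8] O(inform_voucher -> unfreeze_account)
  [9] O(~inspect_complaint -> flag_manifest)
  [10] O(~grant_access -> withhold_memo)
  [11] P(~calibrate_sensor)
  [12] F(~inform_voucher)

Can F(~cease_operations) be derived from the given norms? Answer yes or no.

No

Premise 6 is O(~unfreeze_account -> cease_operations), but O(~unfreeze_account) is not derivable from the premises, so it does not yield O(cease_operations).
No other premise forces O(cease_operations). An ideal world satisfying every premise can still have ~cease_operations true, so F(~cease_operations) is not derivable.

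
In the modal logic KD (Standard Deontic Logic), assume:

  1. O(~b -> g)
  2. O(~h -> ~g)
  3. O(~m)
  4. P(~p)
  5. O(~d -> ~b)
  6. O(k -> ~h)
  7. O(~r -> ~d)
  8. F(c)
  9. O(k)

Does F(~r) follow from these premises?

Premise 9 states O(k) outright.
From O(k) and premise 6, O(k -> ~h), we obtain O(~h).
With premise 2, O(~h -> ~g), the K-axiom yields O(~g).
Premise 1 is O(~b -> g); contrapositively O(~g -> b). Since O(~g) holds, K gives O(b).
The contrapositive of premise 5 (O(~d -> ~b)) is O(b -> d), and O(b) is already established, so O(d).
Premise 7, O(~r -> ~d), contraposes to O(d -> r); with O(d) we get O(r).
Premises 3, 4, 8 do not contribute to this derivation.
So O(r) holds, i.e. F(~r). The claim follows.

Yes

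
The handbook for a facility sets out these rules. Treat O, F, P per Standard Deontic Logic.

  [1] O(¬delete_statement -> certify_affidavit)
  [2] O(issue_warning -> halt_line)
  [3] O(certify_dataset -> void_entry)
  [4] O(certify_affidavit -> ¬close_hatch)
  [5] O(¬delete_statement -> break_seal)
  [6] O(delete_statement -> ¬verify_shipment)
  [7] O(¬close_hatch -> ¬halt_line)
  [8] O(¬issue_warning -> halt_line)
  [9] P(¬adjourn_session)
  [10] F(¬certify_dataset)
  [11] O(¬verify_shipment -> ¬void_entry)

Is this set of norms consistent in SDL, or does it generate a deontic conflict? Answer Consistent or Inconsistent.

Inconsistent

Premises 2 and 8 are O(issue_warning -> halt_line) and O(¬issue_warning -> halt_line); every ideal world satisfies issue_warning or ¬issue_warning, so in either case halt_line holds — hence O(halt_line).
Premise 7, O(¬close_hatch -> ¬halt_line), contraposes to O(halt_line -> close_hatch); with O(halt_line) we get O(close_hatch).
The contrapositive of premise 4 (O(certify_affidavit -> ¬close_hatch)) is O(close_hatch -> ¬certify_affidavit), and O(close_hatch) is already established, so O(¬certify_affidavit).
Premise 1 is O(¬delete_statement -> certify_affidavit); contrapositively O(¬certify_affidavit -> delete_statement). Since O(¬certify_affidavit) holds, K gives O(delete_statement).
With premise 6, O(delete_statement -> ¬verify_shipment), the K-axiom yields O(¬verify_shipment).
With premise 11, O(¬verify_shipment -> ¬void_entry), the K-axiom yields O(¬void_entry).
Premise 3 is O(certify_dataset -> void_entry); contrapositively O(¬void_entry -> ¬certify_dataset). Since O(¬void_entry) holds, K gives O(¬certify_dataset).
However, F(¬certify_dataset) at premise 10 amounts to O(certify_dataset).
We now have both O(¬certify_dataset) and O(certify_dataset) — certify_dataset is simultaneously obligatory and forbidden, violating the D-axiom.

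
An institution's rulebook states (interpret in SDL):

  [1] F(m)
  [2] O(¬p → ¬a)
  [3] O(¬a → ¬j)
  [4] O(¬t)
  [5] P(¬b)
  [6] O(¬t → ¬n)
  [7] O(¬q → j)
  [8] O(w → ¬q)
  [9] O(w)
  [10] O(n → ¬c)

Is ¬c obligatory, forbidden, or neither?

Premise 10 is O(n → ¬c), but O(n) is not derivable from the premises, so it does not yield O(¬c).
No premise or chain of K-axiom applications forces O(¬c), and none forces O(c). So ¬c is neither obligatory nor forbidden under these norms.

Neither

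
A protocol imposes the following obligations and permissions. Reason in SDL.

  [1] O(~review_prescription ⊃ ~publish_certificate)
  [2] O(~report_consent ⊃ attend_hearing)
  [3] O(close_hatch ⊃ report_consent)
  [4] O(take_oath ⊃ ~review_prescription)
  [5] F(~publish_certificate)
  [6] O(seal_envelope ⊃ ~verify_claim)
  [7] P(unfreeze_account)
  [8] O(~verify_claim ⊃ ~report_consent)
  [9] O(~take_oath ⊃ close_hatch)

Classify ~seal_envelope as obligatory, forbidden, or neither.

Premise 5 is F(~publish_certificate), i.e. O(publish_certificate).
The contrapositive of premise 1 (O(~review_prescription ⊃ ~publish_certificate)) is O(publish_certificate ⊃ review_prescription), and O(publish_certificate) is already established, so O(review_prescription).
Premise 4, O(take_oath ⊃ ~review_prescription), contraposes to O(review_prescription ⊃ ~take_oath); with O(review_prescription) we get O(~take_oath).
With premise 9, O(~take_oath ⊃ close_hatch), the K-axiom yields O(close_hatch).
Applying K to premise 3 (O(close_hatch ⊃ report_consent)) and O(close_hatch) yields O(report_consent).
The contrapositive of premise 8 (O(~verify_claim ⊃ ~report_consent)) is O(report_consent ⊃ verify_claim), and O(report_consent) is already established, so O(verify_claim).
Premise 6 is O(seal_envelope ⊃ ~verify_claim); contrapositively O(verify_claim ⊃ ~seal_envelope). Since O(verify_claim) holds, K gives O(~seal_envelope).
Premises 2, 7 do not contribute to this derivation.
Hence ~seal_envelope is obligatory.

Obligatory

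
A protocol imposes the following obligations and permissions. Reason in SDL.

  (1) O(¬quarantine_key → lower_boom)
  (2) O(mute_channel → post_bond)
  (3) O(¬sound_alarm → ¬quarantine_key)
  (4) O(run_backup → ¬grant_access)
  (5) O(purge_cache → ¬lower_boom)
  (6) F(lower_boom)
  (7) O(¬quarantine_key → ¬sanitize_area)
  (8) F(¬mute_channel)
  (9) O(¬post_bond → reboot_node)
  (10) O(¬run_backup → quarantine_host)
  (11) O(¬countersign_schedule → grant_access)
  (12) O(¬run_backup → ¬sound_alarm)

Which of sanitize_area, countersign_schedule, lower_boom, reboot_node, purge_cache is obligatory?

countersign_schedule

F(lower_boom) at premise 6 means O(¬lower_boom).
Premise 1, O(¬quarantine_key → lower_boom), contraposes to O(¬lower_boom → quarantine_key); with O(¬lower_boom) we get O(quarantine_key).
Premise 3 is O(¬sound_alarm → ¬quarantine_key); contrapositively O(quarantine_key → sound_alarm). Since O(quarantine_key) holds, K gives O(sound_alarm).
The contrapositive of premise 12 (O(¬run_backup → ¬sound_alarm)) is O(sound_alarm → run_backup), and O(sound_alarm) is already established, so O(run_backup).
With premise 4, O(run_backup → ¬grant_access), the K-axiom yields O(¬grant_access).
Premise 11 is O(¬countersign_schedule → grant_access); contrapositively O(¬grant_access → countersign_schedule). Since O(¬grant_access) holds, K gives O(countersign_schedule).
So O(countersign_schedule) holds — countersign_schedule is obligatory. None of the other listed options is made obligatory by any chain of premises.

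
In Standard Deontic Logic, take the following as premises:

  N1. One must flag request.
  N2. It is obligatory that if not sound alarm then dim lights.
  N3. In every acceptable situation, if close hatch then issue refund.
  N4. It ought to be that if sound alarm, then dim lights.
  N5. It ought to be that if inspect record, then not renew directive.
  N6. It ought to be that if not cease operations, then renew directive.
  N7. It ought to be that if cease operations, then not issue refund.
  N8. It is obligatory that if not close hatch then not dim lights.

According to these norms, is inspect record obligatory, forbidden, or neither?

By case analysis on sound_alarm: premise 4 gives O(sound_alarm → dim_lights) and premise 2 gives O(¬sound_alarm → dim_lights), so O(dim_lights) either way.
Premise 8 is O(¬close_hatch → ¬dim_lights); contrapositively O(dim_lights → close_hatch). Since O(dim_lights) holds, K gives O(close_hatch).
With premise 3, O(close_hatch → issue_refund), the K-axiom yields O(issue_refund).
Premise 7, O(cease_operations → ¬issue_refund), contraposes to O(issue_refund → ¬cease_operations); with O(issue_refund) we get O(¬cease_operations).
With premise 6, O(¬cease_operations → renew_directive), the K-axiom yields O(renew_directive).
The contrapositive of premise 5 (O(inspect_record → ¬renew_directive)) is O(renew_directive → ¬inspect_record), and O(renew_directive) is already established, so O(¬inspect_record).
Premise 1 does not contribute to this derivation.
Thus O(¬inspect_record), which is F(inspect_record): inspect_record is forbidden.

Forbidden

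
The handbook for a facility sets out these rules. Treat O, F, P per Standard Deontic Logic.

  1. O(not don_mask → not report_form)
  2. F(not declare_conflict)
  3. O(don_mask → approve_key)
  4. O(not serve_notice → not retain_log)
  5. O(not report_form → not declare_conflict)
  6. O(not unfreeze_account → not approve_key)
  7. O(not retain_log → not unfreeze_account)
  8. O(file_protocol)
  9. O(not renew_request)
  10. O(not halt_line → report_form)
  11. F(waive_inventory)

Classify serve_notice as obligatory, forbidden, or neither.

Premise 2, F(not declare_conflict), is equivalent to O(declare_conflict).
Premise 5 is O(not report_form → not declare_conflict); contrapositively O(declare_conflict → report_form). Since O(declare_conflict) holds, K gives O(report_form).
Premise 1 is O(not don_mask → not report_form); contrapositively O(report_form → don_mask). Since O(report_form) holds, K gives O(don_mask).
Applying K to premise 3 (O(don_mask → approve_key)) and O(don_mask) yields O(approve_key).
Premise 6 is O(not unfreeze_account → not approve_key); contrapositively O(approve_key → unfreeze_account). Since O(approve_key) holds, K gives O(unfreeze_account).
Premise 7 is O(not retain_log → not unfreeze_account); contrapositively O(unfreeze_account → retain_log). Since O(unfreeze_account) holds, K gives O(retain_log).
The contrapositive of premise 4 (O(not serve_notice → not retain_log)) is O(retain_log → serve_notice), and O(retain_log) is already established, so O(serve_notice).
Premises 8, 9, 10, 11 do not contribute to this derivation.
Hence serve_notice is obligatory.

Obligatory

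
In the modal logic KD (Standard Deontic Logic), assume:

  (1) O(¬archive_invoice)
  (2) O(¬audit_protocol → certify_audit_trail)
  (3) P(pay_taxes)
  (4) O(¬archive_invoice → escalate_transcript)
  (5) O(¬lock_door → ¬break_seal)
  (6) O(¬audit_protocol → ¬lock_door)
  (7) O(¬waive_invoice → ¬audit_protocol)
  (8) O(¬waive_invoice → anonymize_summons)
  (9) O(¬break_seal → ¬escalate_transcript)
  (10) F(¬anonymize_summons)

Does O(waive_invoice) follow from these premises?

Yes

Premise 1 states O(¬archive_invoice) outright.
Premise 4 is O(¬archive_invoice → escalate_transcript); since O(¬archive_invoice), deontic closure gives O(escalate_transcript).
The contrapositive of premise 9 (O(¬break_seal → ¬escalate_transcript)) is O(escalate_transcript → break_seal), and O(escalate_transcript) is already established, so O(break_seal).
Premise 5, O(¬lock_door → ¬break_seal), contraposes to O(break_seal → lock_door); with O(break_seal) we get O(lock_door).
The contrapositive of premise 6 (O(¬audit_protocol → ¬lock_door)) is O(lock_door → audit_protocol), and O(lock_door) is already established, so O(audit_protocol).
The contrapositive of premise 7 (O(¬waive_invoice → ¬audit_protocol)) is O(audit_protocol → waive_invoice), and O(audit_protocol) is already established, so O(waive_invoice).
Premises 2, 3, 8, 10 do not contribute to this derivation.
So O(waive_invoice) follows.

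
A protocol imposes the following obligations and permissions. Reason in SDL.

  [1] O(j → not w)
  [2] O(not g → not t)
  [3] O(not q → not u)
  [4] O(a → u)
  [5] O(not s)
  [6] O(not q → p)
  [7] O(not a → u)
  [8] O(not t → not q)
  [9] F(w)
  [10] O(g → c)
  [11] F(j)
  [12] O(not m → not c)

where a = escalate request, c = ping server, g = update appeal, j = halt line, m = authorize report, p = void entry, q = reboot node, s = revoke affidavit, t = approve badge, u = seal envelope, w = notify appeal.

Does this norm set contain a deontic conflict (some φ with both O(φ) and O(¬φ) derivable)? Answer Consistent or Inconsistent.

Consistent

Premise 1 is O(j → not w); even if O(not w) held, inferring O(j) would be affirming the consequent — invalid.
So O(j) is not derivable, and the apparent clash with O(not j) does not arise.
A world satisfying every obligation exists (e.g. a=false, c=true, g=true, j=false, m=true, p=false, q=true, s=false, t=true, u=true, w=false); no atom is both obligatory and forbidden, so the set is consistent.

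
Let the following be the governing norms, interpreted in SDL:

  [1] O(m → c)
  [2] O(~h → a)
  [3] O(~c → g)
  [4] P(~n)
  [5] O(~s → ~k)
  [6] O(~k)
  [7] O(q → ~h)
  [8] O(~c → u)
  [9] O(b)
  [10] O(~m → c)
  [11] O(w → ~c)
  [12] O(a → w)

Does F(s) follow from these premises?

Premise 5 is O(~s → ~k); even if O(~k) held, inferring O(~s) would be affirming the consequent — invalid.
No other premise forces O(~s). An ideal world satisfying every premise can still have s true, so F(s) is not derivable.

No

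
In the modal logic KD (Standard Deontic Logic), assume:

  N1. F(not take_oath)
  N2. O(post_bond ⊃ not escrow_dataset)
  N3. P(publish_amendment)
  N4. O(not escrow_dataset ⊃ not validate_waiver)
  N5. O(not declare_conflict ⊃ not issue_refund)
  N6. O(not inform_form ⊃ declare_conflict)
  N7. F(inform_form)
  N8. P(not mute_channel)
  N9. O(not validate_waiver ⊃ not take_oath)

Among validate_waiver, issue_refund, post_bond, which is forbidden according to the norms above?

post_bond

Premise 1, F(not take_oath), is equivalent to O(take_oath).
Premise 9, O(not validate_waiver ⊃ not take_oath), contraposes to O(take_oath ⊃ validate_waiver); with O(take_oath) we get O(validate_waiver).
Premise 4, O(not escrow_dataset ⊃ not validate_waiver), contraposes to O(validate_waiver ⊃ escrow_dataset); with O(validate_waiver) we get O(escrow_dataset).
Premise 2, O(post_bond ⊃ not escrow_dataset), contraposes to O(escrow_dataset ⊃ not post_bond); with O(escrow_dataset) we get O(not post_bond).
So O(not post_bond) holds, i.e. post_bond is forbidden. None of the other listed options is forbidden under the premises.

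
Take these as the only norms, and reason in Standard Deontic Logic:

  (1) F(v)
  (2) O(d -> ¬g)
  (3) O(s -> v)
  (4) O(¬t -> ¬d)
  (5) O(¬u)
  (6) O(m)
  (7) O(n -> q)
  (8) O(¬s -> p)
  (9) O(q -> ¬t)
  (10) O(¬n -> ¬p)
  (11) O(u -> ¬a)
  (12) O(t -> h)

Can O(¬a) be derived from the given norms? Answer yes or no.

Premise 11 is O(u -> ¬a), but O(u) is not derivable from the premises, so it does not yield O(¬a).
No other premise forces O(¬a). An ideal world satisfying every premise can still have ¬a false, so O(¬a) is not derivable.

No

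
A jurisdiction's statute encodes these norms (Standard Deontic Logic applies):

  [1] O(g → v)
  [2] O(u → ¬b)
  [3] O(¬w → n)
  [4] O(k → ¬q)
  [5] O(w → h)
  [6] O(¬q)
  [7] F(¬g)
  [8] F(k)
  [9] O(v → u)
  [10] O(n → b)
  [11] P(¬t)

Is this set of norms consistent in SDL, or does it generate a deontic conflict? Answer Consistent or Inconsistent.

Premise 4 is O(k → ¬q); even if O(¬q) held, inferring O(k) would be affirming the consequent — invalid.
So O(k) is not derivable, and the apparent clash with O(¬k) does not arise.
A world satisfying every obligation exists (e.g. b=false, g=true, h=true, k=false, n=false, q=false, t=false, u=true, v=true, w=true); no atom is both obligatory and forbidden, so the set is consistent.

Consistent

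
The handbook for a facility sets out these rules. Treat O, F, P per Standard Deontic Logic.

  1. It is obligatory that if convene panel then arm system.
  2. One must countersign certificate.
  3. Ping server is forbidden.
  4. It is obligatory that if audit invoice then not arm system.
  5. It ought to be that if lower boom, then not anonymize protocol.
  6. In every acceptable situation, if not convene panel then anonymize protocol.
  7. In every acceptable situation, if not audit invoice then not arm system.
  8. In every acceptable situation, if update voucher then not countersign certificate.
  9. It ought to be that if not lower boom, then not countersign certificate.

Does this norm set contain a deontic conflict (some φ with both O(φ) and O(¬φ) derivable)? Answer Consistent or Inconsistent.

Inconsistent

Premises 7 and 4 cover both cases: O(¬audit_invoice → ¬arm_system) and O(audit_invoice → ¬arm_system). Since ¬audit_invoice ∨ audit_invoice is a tautology, O(¬arm_system) follows.
Premise 1 is O(convene_panel → arm_system); contrapositively O(¬arm_system → ¬convene_panel). Since O(¬arm_system) holds, K gives O(¬convene_panel).
Applying K to premise 6 (O(¬convene_panel → anonymize_protocol)) and O(¬convene_panel) yields O(anonymize_protocol).
Premise 5 is O(lower_boom → ¬anonymize_protocol); contrapositively O(anonymize_protocol → ¬lower_boom). Since O(anonymize_protocol) holds, K gives O(¬lower_boom).
With premise 9, O(¬lower_boom → ¬countersign_certificate), the K-axiom yields O(¬countersign_certificate).
Yet premise 2 states O(countersign_certificate).
We now have both O(¬countersign_certificate) and O(countersign_certificate) — countersign_certificate is simultaneously obligatory and forbidden, violating the D-axiom.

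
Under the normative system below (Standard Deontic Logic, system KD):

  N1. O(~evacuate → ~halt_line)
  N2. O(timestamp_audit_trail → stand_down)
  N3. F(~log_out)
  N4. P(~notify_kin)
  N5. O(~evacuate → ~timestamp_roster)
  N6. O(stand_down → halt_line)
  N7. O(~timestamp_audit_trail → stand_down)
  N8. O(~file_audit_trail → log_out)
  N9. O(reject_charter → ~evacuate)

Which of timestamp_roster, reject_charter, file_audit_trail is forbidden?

reject_charter

Premises 2 and 7 are O(timestamp_audit_trail → stand_down) and O(~timestamp_audit_trail → stand_down); every ideal world satisfies timestamp_audit_trail or ~timestamp_audit_trail, so in either case stand_down holds — hence O(stand_down).
With premise 6, O(stand_down → halt_line), the K-axiom yields O(halt_line).
The contrapositive of premise 1 (O(~evacuate → ~halt_line)) is O(halt_line → evacuate), and O(halt_line) is already established, so O(evacuate).
Premise 9 is O(reject_charter → ~evacuate); contrapositively O(evacuate → ~reject_charter). Since O(evacuate) holds, K gives O(~reject_charter).
So O(~reject_charter) holds, i.e. reject_charter is forbidden. None of the other listed options is forbidden under the premises.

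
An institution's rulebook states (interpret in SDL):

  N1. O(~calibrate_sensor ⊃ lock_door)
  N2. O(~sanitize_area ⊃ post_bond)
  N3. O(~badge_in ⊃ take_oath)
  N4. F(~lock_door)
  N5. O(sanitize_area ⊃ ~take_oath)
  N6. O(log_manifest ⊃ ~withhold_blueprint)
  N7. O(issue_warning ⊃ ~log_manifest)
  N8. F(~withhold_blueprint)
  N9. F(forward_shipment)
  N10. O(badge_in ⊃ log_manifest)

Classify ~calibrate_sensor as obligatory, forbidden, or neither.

Premise 1 is O(~calibrate_sensor ⊃ lock_door); even if O(lock_door) held, inferring O(~calibrate_sensor) would be affirming the consequent — invalid.
No premise or chain of K-axiom applications forces O(~calibrate_sensor), and none forces O(calibrate_sensor). So ~calibrate_sensor is neither obligatory nor forbidden under these norms.

Neither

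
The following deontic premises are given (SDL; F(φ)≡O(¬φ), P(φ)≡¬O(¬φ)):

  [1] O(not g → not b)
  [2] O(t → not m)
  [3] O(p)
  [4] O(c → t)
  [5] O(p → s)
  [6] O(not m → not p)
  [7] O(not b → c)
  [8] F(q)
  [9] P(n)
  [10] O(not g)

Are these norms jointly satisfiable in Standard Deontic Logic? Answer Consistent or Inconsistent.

Inconsistent

Premise 10 gives O(not g).
From O(not g) and premise 1, O(not g → not b), we obtain O(not b).
With premise 7, O(not b → c), the K-axiom yields O(c).
From O(c) and premise 4, O(c → t), we obtain O(t).
Premise 2 is O(t → not m); since O(t), deontic closure gives O(not m).
Applying K to premise 6 (O(not m → not p)) and O(not m) yields O(not p).
Yet premise 3 states O(p).
We now have both O(not p) and O(p) — p is simultaneously obligatory and forbidden, violating the D-axiom.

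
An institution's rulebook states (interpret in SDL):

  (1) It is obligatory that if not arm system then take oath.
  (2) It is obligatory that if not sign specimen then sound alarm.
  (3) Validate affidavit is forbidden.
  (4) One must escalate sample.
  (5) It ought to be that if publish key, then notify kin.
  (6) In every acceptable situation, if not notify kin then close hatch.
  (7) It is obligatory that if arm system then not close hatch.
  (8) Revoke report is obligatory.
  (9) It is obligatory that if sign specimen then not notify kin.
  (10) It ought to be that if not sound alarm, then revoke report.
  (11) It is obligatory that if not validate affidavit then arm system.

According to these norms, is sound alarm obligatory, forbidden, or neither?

Obligatory

Premise 3, F(validate_affidavit), is equivalent to O(¬validate_affidavit).
With premise 11, O(¬validate_affidavit → arm_system), the K-axiom yields O(arm_system).
With premise 7, O(arm_system → ¬close_hatch), the K-axiom yields O(¬close_hatch).
Premise 6, O(¬notify_kin → close_hatch), contraposes to O(¬close_hatch → notify_kin); with O(¬close_hatch) we get O(notify_kin).
Premise 9, O(sign_specimen → ¬notify_kin), contraposes to O(notify_kin → ¬sign_specimen); with O(notify_kin) we get O(¬sign_specimen).
With premise 2, O(¬sign_specimen → sound_alarm), the K-axiom yields O(sound_alarm).
Premises 1, 4, 5, 8, 10 do not contribute to this derivation.
Hence sound_alarm is obligatory.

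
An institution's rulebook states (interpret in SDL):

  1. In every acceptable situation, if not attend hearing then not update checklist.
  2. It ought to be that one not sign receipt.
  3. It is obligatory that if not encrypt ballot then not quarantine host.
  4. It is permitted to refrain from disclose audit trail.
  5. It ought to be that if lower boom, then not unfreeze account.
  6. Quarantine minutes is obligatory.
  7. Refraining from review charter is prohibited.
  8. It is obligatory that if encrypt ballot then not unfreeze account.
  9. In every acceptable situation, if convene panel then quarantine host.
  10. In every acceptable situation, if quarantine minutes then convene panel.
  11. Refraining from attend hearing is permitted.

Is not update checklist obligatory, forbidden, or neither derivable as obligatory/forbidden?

Neither

Premise 1 is O(¬attend_hearing → ¬update_checklist), but O(¬attend_hearing) is not derivable from the premises (the permission P(¬attend_hearing) asserts only ¬O(attend_hearing), not O(¬attend_hearing)), so it does not yield O(¬update_checklist).
No premise or chain of K-axiom applications forces O(¬update_checklist), and none forces O(update_checklist). So ¬update_checklist is neither obligatory nor forbidden under these norms.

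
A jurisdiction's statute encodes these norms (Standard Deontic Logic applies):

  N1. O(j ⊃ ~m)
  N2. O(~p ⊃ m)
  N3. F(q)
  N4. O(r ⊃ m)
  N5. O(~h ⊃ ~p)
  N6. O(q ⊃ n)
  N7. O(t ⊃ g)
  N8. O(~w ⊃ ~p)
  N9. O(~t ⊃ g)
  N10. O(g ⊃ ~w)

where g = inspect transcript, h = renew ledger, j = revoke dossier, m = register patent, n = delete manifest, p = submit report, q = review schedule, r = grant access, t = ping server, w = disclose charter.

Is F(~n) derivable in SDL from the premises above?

No

Premise 6 is O(q ⊃ n), but O(q) is not derivable from the premises, so it does not yield O(n).
No other premise forces O(n). An ideal world satisfying every premise can still have ~n true, so F(~n) is not derivable.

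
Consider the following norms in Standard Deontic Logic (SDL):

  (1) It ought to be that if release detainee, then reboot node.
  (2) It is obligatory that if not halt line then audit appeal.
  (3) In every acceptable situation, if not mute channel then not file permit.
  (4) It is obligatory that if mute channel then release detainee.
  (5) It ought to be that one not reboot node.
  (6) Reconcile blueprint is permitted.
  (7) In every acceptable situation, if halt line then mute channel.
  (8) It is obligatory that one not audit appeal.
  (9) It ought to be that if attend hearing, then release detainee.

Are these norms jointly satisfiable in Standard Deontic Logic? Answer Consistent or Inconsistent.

From premise 8 we have O(¬audit_appeal).
Premise 2, O(¬halt_line → audit_appeal), contraposes to O(¬audit_appeal → halt_line); with O(¬audit_appeal) we get O(halt_line).
Applying K to premise 7 (O(halt_line → mute_channel)) and O(halt_line) yields O(mute_channel).
Applying K to premise 4 (O(mute_channel → release_detainee)) and O(mute_channel) yields O(release_detainee).
Premise 1 is O(release_detainee → reboot_node); since O(release_detainee), deontic closure gives O(reboot_node).
Yet premise 5 states O(¬reboot_node).
We now have both O(reboot_node) and O(¬reboot_node) — reboot_node is simultaneously obligatory and forbidden, violating the D-axiom.

Inconsistent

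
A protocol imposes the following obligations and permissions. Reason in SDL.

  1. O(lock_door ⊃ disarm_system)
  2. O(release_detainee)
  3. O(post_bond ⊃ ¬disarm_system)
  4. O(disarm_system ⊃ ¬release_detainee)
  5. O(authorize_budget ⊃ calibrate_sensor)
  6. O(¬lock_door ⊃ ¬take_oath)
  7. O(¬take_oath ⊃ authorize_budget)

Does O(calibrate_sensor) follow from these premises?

Yes

Premise 2 states O(release_detainee) outright.
Premise 4 is O(disarm_system ⊃ ¬release_detainee); contrapositively O(release_detainee ⊃ ¬disarm_system). Since O(release_detainee) holds, K gives O(¬disarm_system).
Premise 1, O(lock_door ⊃ disarm_system), contraposes to O(¬disarm_system ⊃ ¬lock_door); with O(¬disarm_system) we get O(¬lock_door).
Premise 6 is O(¬lock_door ⊃ ¬take_oath); since O(¬lock_door), deontic closure gives O(¬take_oath).
From O(¬take_oath) and premise 7, O(¬take_oath ⊃ authorize_budget), we obtain O(authorize_budget).
Premise 5 is O(authorize_budget ⊃ calibrate_sensor); since O(authorize_budget), deontic closure gives O(calibrate_sensor).
Premise 3 does not contribute to this derivation.
So O(calibrate_sensor) follows.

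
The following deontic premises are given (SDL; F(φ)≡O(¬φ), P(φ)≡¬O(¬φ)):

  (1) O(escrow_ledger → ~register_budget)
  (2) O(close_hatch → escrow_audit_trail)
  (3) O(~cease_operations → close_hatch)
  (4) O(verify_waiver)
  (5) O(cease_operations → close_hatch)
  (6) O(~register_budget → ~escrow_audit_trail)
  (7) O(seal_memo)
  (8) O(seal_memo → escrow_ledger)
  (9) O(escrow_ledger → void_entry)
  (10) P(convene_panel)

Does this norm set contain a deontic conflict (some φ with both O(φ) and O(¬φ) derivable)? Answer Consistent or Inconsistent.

Inconsistent

Premises 5 and 3 cover both cases: O(cease_operations → close_hatch) and O(~cease_operations → close_hatch). Since cease_operations ∨ ~cease_operations is a tautology, O(close_hatch) follows.
Premise 2 is O(close_hatch → escrow_audit_trail); since O(close_hatch), deontic closure gives O(escrow_audit_trail).
Premise 6, O(~register_budget → ~escrow_audit_trail), contraposes to O(escrow_audit_trail → register_budget); with O(escrow_audit_trail) we get O(register_budget).
Premise 1 is O(escrow_ledger → ~register_budget); contrapositively O(register_budget → ~escrow_ledger). Since O(register_budget) holds, K gives O(~escrow_ledger).
Premise 8 is O(seal_memo → escrow_ledger); contrapositively O(~escrow_ledger → ~seal_memo). Since O(~escrow_ledger) holds, K gives O(~seal_memo).
However, premise 7 gives O(seal_memo).
We now have both O(~seal_memo) and O(seal_memo) — seal_memo is simultaneously obligatory and forbidden, violating the D-axiom.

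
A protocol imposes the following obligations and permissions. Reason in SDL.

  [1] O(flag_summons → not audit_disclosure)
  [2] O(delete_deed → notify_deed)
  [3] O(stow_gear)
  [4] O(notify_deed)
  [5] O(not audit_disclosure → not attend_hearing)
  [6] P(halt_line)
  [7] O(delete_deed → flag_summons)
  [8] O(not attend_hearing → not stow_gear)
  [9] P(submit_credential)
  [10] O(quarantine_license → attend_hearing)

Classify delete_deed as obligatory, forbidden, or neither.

Premise 3 gives O(stow_gear).
Premise 8, O(not attend_hearing → not stow_gear), contraposes to O(stow_gear → attend_hearing); with O(stow_gear) we get O(attend_hearing).
Premise 5 is O(not audit_disclosure → not attend_hearing); contrapositively O(attend_hearing → audit_disclosure). Since O(attend_hearing) holds, K gives O(audit_disclosure).
Premise 1 is O(flag_summons → not audit_disclosure); contrapositively O(audit_disclosure → not flag_summons). Since O(audit_disclosure) holds, K gives O(not flag_summons).
The contrapositive of premise 7 (O(delete_deed → flag_summons)) is O(not flag_summons → not delete_deed), and O(not flag_summons) is already established, so O(not delete_deed).
Premises 2, 4, 6, 9, 10 do not contribute to this derivation.
Thus O(not delete_deed), which is F(delete_deed): delete_deed is forbidden.

Forbidden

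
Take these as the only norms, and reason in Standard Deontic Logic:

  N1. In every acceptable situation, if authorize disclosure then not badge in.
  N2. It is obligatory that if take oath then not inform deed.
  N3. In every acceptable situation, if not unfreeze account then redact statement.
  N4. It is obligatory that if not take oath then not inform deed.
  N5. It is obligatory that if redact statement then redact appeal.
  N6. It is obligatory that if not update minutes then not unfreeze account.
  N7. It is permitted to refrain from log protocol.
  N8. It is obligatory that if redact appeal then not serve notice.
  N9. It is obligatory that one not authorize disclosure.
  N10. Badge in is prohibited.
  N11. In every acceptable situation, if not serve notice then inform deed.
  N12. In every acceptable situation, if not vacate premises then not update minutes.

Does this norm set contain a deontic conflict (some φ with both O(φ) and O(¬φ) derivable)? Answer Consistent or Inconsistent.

Premise 1 is O(authorize_disclosure → ¬badge_in); even if O(¬badge_in) held, inferring O(authorize_disclosure) would be affirming the consequent — invalid.
So O(authorize_disclosure) is not derivable, and the apparent clash with O(¬authorize_disclosure) does not arise.
A world satisfying every obligation exists (e.g. authorize_disclosure=false, badge_in=false, inform_deed=false, log_protocol=false, redact_appeal=false, redact_statement=false, serve_notice=true, take_oath=false, unfreeze_account=true, update_minutes=true, vacate_premises=true); no atom is both obligatory and forbidden, so the set is consistent.

Consistent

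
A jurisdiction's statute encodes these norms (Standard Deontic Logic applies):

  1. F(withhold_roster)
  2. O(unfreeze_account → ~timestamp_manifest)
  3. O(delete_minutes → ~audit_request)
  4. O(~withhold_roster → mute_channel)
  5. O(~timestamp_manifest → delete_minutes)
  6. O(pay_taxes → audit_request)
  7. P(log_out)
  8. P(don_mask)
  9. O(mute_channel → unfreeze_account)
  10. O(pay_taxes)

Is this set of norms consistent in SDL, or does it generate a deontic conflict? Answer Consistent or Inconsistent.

Inconsistent

Premise 10 states O(pay_taxes) outright.
With premise 6, O(pay_taxes → audit_request), the K-axiom yields O(audit_request).
Premise 3, O(delete_minutes → ~audit_request), contraposes to O(audit_request → ~delete_minutes); with O(audit_request) we get O(~delete_minutes).
Premise 5, O(~timestamp_manifest → delete_minutes), contraposes to O(~delete_minutes → timestamp_manifest); with O(~delete_minutes) we get O(timestamp_manifest).
Premise 2, O(unfreeze_account → ~timestamp_manifest), contraposes to O(timestamp_manifest → ~unfreeze_account); with O(timestamp_manifest) we get O(~unfreeze_account).
Premise 9, O(mute_channel → unfreeze_account), contraposes to O(~unfreeze_account → ~mute_channel); with O(~unfreeze_account) we get O(~mute_channel).
Premise 4, O(~withhold_roster → mute_channel), contraposes to O(~mute_channel → withhold_roster); with O(~mute_channel) we get O(withhold_roster).
Yet premise 1 is F(withhold_roster), i.e. O(~withhold_roster).
We now have both O(withhold_roster) and O(~withhold_roster) — withhold_roster is simultaneously obligatory and forbidden, violating the D-axiom.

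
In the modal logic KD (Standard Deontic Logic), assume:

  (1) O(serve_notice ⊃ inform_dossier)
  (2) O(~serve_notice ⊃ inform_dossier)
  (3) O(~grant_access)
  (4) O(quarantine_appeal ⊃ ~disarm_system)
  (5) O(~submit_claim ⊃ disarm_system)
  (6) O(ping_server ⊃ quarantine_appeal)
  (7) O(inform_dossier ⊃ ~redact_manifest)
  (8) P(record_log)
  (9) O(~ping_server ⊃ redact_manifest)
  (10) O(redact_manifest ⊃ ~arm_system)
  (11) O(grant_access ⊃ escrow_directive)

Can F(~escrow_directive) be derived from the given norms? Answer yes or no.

Premise 11 is O(grant_access ⊃ escrow_directive), but O(grant_access) is not derivable from the premises, so it does not yield O(escrow_directive).
No other premise forces O(escrow_directive). An ideal world satisfying every premise can still have ~escrow_directive true, so F(~escrow_directive) is not derivable.

No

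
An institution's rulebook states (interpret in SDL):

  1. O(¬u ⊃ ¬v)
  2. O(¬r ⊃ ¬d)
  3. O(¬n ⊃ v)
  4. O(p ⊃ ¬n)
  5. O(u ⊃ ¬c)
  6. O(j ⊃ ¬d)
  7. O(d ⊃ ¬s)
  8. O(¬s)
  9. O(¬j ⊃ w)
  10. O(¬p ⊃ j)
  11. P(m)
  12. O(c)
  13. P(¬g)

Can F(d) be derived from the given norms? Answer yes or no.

Yes

Premise 12 states O(c) outright.
Premise 5 is O(u ⊃ ¬c); contrapositively O(c ⊃ ¬u). Since O(c) holds, K gives O(¬u).
Applying K to premise 1 (O(¬u ⊃ ¬v)) and O(¬u) yields O(¬v).
Premise 3 is O(¬n ⊃ v); contrapositively O(¬v ⊃ n). Since O(¬v) holds, K gives O(n).
Premise 4, O(p ⊃ ¬n), contraposes to O(n ⊃ ¬p); with O(n) we get O(¬p).
Premise 10 is O(¬p ⊃ j); since O(¬p), deontic closure gives O(j).
Applying K to premise 6 (O(j ⊃ ¬d)) and O(j) yields O(¬d).
Premises 2, 7, 8, 9, 11, 13 do not contribute to this derivation.
So O(¬d) holds, i.e. F(d). The claim follows.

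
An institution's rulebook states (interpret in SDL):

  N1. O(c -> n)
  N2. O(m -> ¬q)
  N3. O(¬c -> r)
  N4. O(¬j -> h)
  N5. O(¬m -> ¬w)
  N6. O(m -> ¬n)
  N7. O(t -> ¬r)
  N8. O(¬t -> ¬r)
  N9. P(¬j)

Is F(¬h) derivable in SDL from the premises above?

No

Premise 4 is O(¬j -> h), but O(¬j) is not derivable from the premises (the permission P(¬j) asserts only ¬O(j), not O(¬j)), so it does not yield O(h).
No other premise forces O(h). An ideal world satisfying every premise can still have ¬h true, so F(¬h) is not derivable.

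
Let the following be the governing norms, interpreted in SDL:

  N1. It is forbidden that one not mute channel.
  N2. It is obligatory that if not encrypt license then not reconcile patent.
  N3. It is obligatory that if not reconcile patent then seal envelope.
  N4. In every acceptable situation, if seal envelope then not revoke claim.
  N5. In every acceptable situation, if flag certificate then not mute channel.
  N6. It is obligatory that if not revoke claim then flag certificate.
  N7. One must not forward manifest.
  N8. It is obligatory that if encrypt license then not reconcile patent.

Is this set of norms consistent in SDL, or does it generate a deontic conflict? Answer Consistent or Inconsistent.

Premises 2 and 8 are O(¬encrypt_license → ¬reconcile_patent) and O(encrypt_license → ¬reconcile_patent); every ideal world satisfies ¬encrypt_license or encrypt_license, so in either case ¬reconcile_patent holds — hence O(¬reconcile_patent).
With premise 3, O(¬reconcile_patent → seal_envelope), the K-axiom yields O(seal_envelope).
With premise 4, O(seal_envelope → ¬revoke_claim), the K-axiom yields O(¬revoke_claim).
Applying K to premise 6 (O(¬revoke_claim → flag_certificate)) and O(¬revoke_claim) yields O(flag_certificate).
With premise 5, O(flag_certificate → ¬mute_channel), the K-axiom yields O(¬mute_channel).
However, F(¬mute_channel) at premise 1 amounts to O(mute_channel).
We now have both O(¬mute_channel) and O(mute_channel) — mute_channel is simultaneously obligatory and forbidden, violating the D-axiom.

Inconsistent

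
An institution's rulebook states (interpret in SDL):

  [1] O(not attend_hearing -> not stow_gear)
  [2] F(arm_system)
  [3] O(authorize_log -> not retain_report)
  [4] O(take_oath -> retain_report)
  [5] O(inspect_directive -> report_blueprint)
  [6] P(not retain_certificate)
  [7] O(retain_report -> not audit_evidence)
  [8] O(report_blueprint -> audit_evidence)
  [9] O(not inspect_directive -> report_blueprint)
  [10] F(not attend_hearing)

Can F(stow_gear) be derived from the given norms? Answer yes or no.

Premise 1 is O(not attend_hearing -> not stow_gear), but O(not attend_hearing) is not derivable from the premises, so it does not yield O(not stow_gear).
No other premise forces O(not stow_gear). An ideal world satisfying every premise can still have stow_gear true, so F(stow_gear) is not derivable.

No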